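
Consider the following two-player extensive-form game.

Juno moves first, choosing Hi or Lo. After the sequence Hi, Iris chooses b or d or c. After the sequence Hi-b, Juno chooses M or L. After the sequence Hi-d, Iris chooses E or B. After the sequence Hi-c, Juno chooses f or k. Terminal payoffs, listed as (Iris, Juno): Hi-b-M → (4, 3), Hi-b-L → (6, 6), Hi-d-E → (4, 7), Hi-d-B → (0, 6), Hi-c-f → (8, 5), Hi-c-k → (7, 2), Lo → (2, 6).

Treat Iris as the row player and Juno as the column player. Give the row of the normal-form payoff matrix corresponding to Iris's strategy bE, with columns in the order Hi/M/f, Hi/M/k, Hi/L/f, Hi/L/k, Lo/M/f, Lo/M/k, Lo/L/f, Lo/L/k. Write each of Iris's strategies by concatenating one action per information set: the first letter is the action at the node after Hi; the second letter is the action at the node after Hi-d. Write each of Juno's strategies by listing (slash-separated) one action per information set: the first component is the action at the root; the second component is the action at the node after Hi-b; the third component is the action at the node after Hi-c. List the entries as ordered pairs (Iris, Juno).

vs Hi/M/f: Juno plays Hi → Iris plays b at [Hi] → Juno plays M at [Hi-b] → (4, 3)
vs Hi/M/k: Juno plays Hi → Iris plays b at [Hi] → Juno plays M at [Hi-b] → (4, 3)
vs Hi/L/f: Juno plays Hi → Iris plays b at [Hi] → Juno plays L at [Hi-b] → (6, 6)
vs Hi/L/k: Juno plays Hi → Iris plays b at [Hi] → Juno plays L at [Hi-b] → (6, 6)
vs Lo/M/f: Juno plays Lo → (2, 6)
vs Lo/M/k: Juno plays Lo → (2, 6)
vs Lo/L/f: Juno plays Lo → (2, 6)
vs Lo/L/k: Juno plays Lo → (2, 6)

(4,3) (4,3) (6,6) (6,6) (2,6) (2,6) (2,6) (2,6)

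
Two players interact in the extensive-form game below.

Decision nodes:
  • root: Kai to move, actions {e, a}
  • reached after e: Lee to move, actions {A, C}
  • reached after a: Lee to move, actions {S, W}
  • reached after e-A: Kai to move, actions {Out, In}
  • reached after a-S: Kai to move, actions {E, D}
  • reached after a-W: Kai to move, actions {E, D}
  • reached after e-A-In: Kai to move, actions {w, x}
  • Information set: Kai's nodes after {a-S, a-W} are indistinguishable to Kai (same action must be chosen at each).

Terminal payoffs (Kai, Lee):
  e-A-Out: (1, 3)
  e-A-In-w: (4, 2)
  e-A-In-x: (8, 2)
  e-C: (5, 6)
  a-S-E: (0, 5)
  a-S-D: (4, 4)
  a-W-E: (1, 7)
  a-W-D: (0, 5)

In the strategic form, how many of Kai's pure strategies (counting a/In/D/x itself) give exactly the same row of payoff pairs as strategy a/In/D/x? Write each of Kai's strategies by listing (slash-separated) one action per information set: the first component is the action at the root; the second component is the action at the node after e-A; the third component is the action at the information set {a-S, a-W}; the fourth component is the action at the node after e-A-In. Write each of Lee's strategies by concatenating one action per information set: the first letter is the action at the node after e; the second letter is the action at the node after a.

Row for a/In/D/x (columns AS, AW, CS, CW): (4,4) (0,5) (4,4) (0,5).
Under a/In/D/x, Kai's choice at the node after e-A and at the node after e-A-In can never be reached regardless of what Lee does, so varying those choices leaves every outcome unchanged.
Holding the reachable choices fixed and varying the unreachable ones freely already gives 2 × 2 = 4 equivalent strategies.
No other strategy reproduces this row, so those 4 are the full class: a/Out/D/w, a/Out/D/x, a/In/D/w, a/In/D/x.

4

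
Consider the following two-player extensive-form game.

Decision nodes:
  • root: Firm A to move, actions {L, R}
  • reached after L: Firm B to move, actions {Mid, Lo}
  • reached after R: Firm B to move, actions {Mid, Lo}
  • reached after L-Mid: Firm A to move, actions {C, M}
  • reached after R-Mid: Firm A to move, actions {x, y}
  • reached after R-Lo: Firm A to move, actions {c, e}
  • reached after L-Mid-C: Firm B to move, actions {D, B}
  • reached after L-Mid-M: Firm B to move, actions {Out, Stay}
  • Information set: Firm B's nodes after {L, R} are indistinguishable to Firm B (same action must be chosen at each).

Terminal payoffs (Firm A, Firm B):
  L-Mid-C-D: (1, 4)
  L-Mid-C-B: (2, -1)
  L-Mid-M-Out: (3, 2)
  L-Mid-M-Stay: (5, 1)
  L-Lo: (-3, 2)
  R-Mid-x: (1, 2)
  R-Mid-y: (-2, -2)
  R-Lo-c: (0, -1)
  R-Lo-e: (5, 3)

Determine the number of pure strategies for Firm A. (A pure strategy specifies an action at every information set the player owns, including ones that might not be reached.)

16

Firm A owns the root with actions {L, R} — two choices.
Firm A owns the node after L-Mid with actions {C, M} — two choices.
Firm A owns the node after R-Mid with actions {x, y} — two choices.
Firm A owns the node after R-Lo with actions {c, e} — two choices.
A pure strategy fixes one action at each information set independently, so the count is the product 2 × 2 × 2 × 2 = 16.
(For reference, Firm B has 8 pure strategies, giving a 16×8 normal-form matrix.)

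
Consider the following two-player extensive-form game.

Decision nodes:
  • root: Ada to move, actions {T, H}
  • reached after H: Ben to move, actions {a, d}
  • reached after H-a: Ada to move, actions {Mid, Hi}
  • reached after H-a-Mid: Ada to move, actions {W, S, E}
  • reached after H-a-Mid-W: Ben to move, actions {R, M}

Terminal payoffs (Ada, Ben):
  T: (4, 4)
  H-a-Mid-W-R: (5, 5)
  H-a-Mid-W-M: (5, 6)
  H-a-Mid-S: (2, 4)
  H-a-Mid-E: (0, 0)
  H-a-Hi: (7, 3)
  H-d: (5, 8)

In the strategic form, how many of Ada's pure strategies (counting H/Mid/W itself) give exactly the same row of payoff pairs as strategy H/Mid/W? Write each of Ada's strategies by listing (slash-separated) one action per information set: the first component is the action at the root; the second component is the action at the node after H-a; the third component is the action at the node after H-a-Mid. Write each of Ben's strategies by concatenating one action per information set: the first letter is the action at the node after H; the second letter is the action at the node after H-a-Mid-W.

1

Row for H/Mid/W (columns aR, aM, dR, dM): (5,5) (5,6) (5,8) (5,8).
Every one of Ada's information sets is on the play path for some reply by Ben when Ada follows H/Mid/W.
Changing the action at any of them therefore changes at least one column, so only H/Mid/W itself gives this row.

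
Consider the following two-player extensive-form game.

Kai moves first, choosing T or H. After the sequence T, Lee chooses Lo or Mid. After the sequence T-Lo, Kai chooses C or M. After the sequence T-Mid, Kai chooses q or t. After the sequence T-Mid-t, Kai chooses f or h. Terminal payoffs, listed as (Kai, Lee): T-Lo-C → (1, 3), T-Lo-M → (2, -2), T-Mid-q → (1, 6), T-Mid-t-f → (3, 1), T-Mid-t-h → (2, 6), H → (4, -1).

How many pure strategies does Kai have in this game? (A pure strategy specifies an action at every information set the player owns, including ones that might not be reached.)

Kai owns the root with actions {T, H} — two choices.
Kai owns the node after T-Lo with actions {C, M} — two choices.
Kai owns the node after T-Mid with actions {q, t} — two choices.
Kai owns the node after T-Mid-t with actions {f, h} — two choices.
A pure strategy fixes one action at each information set independently, so the count is the product 2 × 2 × 2 × 2 = 16.

16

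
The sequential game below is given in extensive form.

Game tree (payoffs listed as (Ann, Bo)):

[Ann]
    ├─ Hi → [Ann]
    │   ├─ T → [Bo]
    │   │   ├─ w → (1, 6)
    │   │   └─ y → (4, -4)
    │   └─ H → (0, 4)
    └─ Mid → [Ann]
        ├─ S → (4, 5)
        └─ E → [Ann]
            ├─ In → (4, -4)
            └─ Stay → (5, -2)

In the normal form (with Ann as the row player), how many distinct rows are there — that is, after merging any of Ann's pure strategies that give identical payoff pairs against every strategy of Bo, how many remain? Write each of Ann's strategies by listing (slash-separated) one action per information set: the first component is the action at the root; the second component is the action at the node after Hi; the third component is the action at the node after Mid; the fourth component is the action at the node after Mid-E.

5

Ann has 16 pure strategies: Hi/T/S/In, Hi/T/S/Stay, Hi/T/E/In, Hi/T/E/Stay, Hi/H/S/In, Hi/H/S/Stay, Hi/H/E/In, Hi/H/E/Stay, Mid/T/S/In, Mid/T/S/Stay, Mid/T/E/In, Mid/T/E/Stay, Mid/H/S/In, Mid/H/S/Stay, Mid/H/E/In, Mid/H/E/Stay. Columns: w, y.
{Hi/T/S/In, Hi/T/S/Stay, Hi/T/E/In, Hi/T/E/Stay} → row (1,6) (4,-4)
{Hi/H/S/In, Hi/H/S/Stay, Hi/H/E/In, Hi/H/E/Stay} → row (0,4) (0,4)
{Mid/T/S/In, Mid/T/S/Stay, Mid/H/S/In, Mid/H/S/Stay} → row (4,5) (4,5)
{Mid/T/E/In, Mid/H/E/In} → row (4,-4) (4,-4)
{Mid/T/E/Stay, Mid/H/E/Stay} → row (5,-2) (5,-2)
That's 5 distinct rows out of 16 strategies.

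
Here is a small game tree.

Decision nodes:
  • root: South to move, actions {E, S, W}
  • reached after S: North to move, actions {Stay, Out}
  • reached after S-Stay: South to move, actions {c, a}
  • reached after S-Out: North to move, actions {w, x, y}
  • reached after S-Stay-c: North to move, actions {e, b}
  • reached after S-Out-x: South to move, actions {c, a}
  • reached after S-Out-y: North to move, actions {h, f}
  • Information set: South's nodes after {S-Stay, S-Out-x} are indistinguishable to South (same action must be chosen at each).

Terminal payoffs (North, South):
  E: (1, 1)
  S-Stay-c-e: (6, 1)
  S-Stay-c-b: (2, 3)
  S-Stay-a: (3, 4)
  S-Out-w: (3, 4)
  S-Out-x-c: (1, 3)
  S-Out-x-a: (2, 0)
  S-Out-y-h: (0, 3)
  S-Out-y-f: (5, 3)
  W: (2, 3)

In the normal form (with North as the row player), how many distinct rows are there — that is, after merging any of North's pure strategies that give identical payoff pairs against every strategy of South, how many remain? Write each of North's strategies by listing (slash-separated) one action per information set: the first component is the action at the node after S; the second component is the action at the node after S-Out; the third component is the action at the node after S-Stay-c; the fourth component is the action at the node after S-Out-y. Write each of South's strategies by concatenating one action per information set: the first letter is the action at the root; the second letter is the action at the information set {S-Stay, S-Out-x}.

North has 24 pure strategies: Stay/w/e/h, Stay/w/e/f, Stay/w/b/h, Stay/w/b/f, Stay/x/e/h, Stay/x/e/f, Stay/x/b/h, Stay/x/b/f, Stay/y/e/h, Stay/y/e/f, Stay/y/b/h, Stay/y/b/f, Out/w/e/h, Out/w/e/f, Out/w/b/h, Out/w/b/f, Out/x/e/h, Out/x/e/f, Out/x/b/h, Out/x/b/f, Out/y/e/h, Out/y/e/f, Out/y/b/h, Out/y/b/f. Columns: Ec, Ea, Sc, Sa, Wc, Wa.
{Stay/w/e/h, Stay/w/e/f, Stay/x/e/h, Stay/x/e/f, Stay/y/e/h, Stay/y/e/f} → row (1,1) (1,1) (6,1) (3,4) (2,3) (2,3)
{Stay/w/b/h, Stay/w/b/f, Stay/x/b/h, Stay/x/b/f, Stay/y/b/h, Stay/y/b/f} → row (1,1) (1,1) (2,3) (3,4) (2,3) (2,3)
{Out/w/e/h, Out/w/e/f, Out/w/b/h, Out/w/b/f} → row (1,1) (1,1) (3,4) (3,4) (2,3) (2,3)
{Out/x/e/h, Out/x/e/f, Out/x/b/h, Out/x/b/f} → row (1,1) (1,1) (1,3) (2,0) (2,3) (2,3)
{Out/y/e/h, Out/y/b/h} → row (1,1) (1,1) (0,3) (0,3) (2,3) (2,3)
{Out/y/e/f, Out/y/b/f} → row (1,1) (1,1) (5,3) (5,3) (2,3) (2,3)
That's 6 distinct rows out of 24 strategies.

6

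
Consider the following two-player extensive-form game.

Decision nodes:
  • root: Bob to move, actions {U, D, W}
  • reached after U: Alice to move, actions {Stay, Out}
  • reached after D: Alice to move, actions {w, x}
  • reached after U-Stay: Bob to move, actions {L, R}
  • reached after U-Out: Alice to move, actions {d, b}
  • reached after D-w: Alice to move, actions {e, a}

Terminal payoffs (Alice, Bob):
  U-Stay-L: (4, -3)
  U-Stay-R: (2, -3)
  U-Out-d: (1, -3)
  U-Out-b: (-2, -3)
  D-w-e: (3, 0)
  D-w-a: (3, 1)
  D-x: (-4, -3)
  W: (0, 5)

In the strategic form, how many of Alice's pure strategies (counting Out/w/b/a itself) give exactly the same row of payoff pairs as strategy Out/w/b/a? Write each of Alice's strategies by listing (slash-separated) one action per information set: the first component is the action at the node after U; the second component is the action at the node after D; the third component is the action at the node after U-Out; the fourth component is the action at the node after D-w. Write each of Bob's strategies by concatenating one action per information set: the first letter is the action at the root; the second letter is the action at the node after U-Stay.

1

Row for Out/w/b/a (columns UL, UR, DL, DR, WL, WR): (-2,-3) (-2,-3) (3,1) (3,1) (0,5) (0,5).
Every one of Alice's information sets is on the play path for some reply by Bob when Alice follows Out/w/b/a.
Changing the action at any of them therefore changes at least one column, so only Out/w/b/a itself gives this row.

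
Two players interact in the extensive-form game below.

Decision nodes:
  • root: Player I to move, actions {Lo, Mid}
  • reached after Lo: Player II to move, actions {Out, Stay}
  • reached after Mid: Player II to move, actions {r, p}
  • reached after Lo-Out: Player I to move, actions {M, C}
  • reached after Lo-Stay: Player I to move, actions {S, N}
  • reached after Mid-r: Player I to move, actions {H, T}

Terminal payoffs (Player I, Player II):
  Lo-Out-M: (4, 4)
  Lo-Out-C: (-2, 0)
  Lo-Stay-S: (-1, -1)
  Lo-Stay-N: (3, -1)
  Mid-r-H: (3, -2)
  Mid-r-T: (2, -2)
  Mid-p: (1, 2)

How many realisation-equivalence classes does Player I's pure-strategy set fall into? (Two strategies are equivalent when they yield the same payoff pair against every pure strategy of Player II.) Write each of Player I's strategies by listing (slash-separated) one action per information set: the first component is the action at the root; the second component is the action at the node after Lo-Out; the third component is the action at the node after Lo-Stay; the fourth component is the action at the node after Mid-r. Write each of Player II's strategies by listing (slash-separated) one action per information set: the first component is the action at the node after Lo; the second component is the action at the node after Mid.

Player I has 16 pure strategies: Lo/M/S/H, Lo/M/S/T, Lo/M/N/H, Lo/M/N/T, Lo/C/S/H, Lo/C/S/T, Lo/C/N/H, Lo/C/N/T, Mid/M/S/H, Mid/M/S/T, Mid/M/N/H, Mid/M/N/T, Mid/C/S/H, Mid/C/S/T, Mid/C/N/H, Mid/C/N/T. Columns: Out/r, Out/p, Stay/r, Stay/p.
{Lo/M/S/H, Lo/M/S/T} → row (4,4) (4,4) (-1,-1) (-1,-1)
{Lo/M/N/H, Lo/M/N/T} → row (4,4) (4,4) (3,-1) (3,-1)
{Lo/C/S/H, Lo/C/S/T} → row (-2,0) (-2,0) (-1,-1) (-1,-1)
{Lo/C/N/H, Lo/C/N/T} → row (-2,0) (-2,0) (3,-1) (3,-1)
{Mid/M/S/H, Mid/M/N/H, Mid/C/S/H, Mid/C/N/H} → row (3,-2) (1,2) (3,-2) (1,2)
{Mid/M/S/T, Mid/M/N/T, Mid/C/S/T, Mid/C/N/T} → row (2,-2) (1,2) (2,-2) (1,2)
That's 6 distinct rows out of 16 strategies.

6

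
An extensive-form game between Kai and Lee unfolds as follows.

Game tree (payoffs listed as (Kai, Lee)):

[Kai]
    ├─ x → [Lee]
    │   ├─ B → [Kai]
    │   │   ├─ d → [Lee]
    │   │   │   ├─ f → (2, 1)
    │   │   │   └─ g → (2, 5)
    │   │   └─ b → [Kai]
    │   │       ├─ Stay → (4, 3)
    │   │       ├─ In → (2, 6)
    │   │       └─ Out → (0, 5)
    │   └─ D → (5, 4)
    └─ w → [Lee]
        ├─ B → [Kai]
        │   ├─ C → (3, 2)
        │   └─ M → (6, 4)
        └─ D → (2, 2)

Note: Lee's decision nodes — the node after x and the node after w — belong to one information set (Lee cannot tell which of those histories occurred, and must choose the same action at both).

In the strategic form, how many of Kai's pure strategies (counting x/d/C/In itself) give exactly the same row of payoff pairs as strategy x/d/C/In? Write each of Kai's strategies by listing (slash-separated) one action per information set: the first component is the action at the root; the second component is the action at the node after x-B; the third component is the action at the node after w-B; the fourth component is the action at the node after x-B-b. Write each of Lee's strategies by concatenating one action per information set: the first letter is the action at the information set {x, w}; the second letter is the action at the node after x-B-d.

6

Row for x/d/C/In (columns Bf, Bg, Df, Dg): (2,1) (2,5) (5,4) (5,4).
Under x/d/C/In, Kai's choice at the node after w-B and at the node after x-B-b can never be reached regardless of what Lee does, so varying those choices leaves every outcome unchanged.
Holding the reachable choices fixed and varying the unreachable ones freely already gives 2 × 3 = 6 equivalent strategies.
No other strategy reproduces this row, so those 6 are the full class: x/d/C/Stay, x/d/C/In, x/d/C/Out, x/d/M/Stay, x/d/M/In, x/d/M/Out.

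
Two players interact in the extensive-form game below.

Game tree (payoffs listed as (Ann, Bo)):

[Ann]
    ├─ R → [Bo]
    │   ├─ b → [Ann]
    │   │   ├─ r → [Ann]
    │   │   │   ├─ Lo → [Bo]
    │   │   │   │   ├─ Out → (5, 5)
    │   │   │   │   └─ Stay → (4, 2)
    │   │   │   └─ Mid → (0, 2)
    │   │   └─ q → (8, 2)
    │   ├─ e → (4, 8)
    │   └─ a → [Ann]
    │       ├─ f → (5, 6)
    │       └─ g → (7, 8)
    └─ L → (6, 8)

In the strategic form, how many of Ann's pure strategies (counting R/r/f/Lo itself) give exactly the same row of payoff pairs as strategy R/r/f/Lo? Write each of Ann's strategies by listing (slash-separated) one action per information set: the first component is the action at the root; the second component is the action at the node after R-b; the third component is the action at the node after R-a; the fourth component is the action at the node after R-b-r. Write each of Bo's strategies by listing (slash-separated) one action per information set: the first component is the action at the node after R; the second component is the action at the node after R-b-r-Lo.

1

Row for R/r/f/Lo (columns b/Out, b/Stay, e/Out, e/Stay, a/Out, a/Stay): (5,5) (4,2) (4,8) (4,8) (5,6) (5,6).
Every one of Ann's information sets is on the play path for some reply by Bo when Ann follows R/r/f/Lo.
Changing the action at any of them therefore changes at least one column, so only R/r/f/Lo itself gives this row.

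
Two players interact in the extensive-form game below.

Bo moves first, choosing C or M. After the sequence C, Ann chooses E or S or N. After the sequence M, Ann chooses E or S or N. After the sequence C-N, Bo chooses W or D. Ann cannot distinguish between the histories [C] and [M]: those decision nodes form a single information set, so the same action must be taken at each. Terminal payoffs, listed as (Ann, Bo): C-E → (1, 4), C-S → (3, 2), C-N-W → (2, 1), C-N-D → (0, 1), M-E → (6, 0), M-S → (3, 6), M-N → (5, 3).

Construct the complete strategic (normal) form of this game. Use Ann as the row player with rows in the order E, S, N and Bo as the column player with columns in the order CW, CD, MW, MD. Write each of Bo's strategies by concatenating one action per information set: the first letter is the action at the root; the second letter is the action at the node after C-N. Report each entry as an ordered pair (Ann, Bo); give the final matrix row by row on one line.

Row E: CW→(1,4), CD→(1,4), MW→(6,0), MD→(6,0)
Row S: CW→(3,2), CD→(3,2), MW→(3,6), MD→(3,6)
Row N: CW→(2,1), CD→(0,1), MW→(5,3), MD→(5,3)

E: (1,4) (1,4) (6,0) (6,0) | S: (3,2) (3,2) (3,6) (3,6) | N: (2,1) (0,1) (5,3) (5,3)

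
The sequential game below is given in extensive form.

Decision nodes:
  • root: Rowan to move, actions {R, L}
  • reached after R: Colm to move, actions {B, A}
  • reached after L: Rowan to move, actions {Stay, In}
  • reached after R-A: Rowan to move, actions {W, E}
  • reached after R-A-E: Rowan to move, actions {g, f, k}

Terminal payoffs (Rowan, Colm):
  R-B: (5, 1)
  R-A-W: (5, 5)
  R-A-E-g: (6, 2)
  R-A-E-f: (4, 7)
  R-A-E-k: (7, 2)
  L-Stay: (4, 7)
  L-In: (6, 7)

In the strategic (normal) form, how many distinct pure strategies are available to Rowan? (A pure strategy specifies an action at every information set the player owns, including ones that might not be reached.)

Rowan owns the root with actions {R, L} — two choices.
Rowan owns the node after L with actions {Stay, In} — two choices.
Rowan owns the node after R-A with actions {W, E} — two choices.
Rowan owns the node after R-A-E with actions {g, f, k} — three choices.
A pure strategy fixes one action at each information set independently, so the count is the product 2 × 2 × 2 × 3 = 24.
(For reference, Colm has 2 pure strategies, giving a 24×2 normal-form matrix.)

24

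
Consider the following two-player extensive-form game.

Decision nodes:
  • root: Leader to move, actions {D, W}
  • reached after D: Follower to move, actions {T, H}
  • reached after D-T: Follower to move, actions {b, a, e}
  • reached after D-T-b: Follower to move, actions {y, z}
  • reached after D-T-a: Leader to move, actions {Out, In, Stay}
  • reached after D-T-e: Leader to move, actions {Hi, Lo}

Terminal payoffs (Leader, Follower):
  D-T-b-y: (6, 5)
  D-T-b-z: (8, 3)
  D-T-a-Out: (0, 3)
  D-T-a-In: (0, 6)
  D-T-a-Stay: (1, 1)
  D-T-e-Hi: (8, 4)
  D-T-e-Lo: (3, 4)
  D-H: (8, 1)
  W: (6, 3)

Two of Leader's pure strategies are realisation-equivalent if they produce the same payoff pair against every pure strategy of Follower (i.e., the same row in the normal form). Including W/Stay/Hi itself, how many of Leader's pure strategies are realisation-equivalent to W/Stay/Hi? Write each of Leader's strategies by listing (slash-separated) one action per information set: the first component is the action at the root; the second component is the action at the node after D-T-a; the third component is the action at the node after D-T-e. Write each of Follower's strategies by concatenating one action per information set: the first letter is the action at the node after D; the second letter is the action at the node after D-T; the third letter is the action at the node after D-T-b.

Row for W/Stay/Hi (columns Tby, Tbz, Tay, Taz, Tey, Tez, Hby, Hbz, Hay, Haz, Hey, Hez): (6,3) (6,3) (6,3) (6,3) (6,3) (6,3) (6,3) (6,3) (6,3) (6,3) (6,3) (6,3).
Under W/Stay/Hi, Leader's choice at the node after D-T-a and at the node after D-T-e can never be reached regardless of what Follower does, so varying those choices leaves every outcome unchanged.
Holding the reachable choices fixed and varying the unreachable ones freely already gives 3 × 2 = 6 equivalent strategies.
No other strategy reproduces this row, so those 6 are the full class: W/Out/Hi, W/Out/Lo, W/In/Hi, W/In/Lo, W/Stay/Hi, W/Stay/Lo.

6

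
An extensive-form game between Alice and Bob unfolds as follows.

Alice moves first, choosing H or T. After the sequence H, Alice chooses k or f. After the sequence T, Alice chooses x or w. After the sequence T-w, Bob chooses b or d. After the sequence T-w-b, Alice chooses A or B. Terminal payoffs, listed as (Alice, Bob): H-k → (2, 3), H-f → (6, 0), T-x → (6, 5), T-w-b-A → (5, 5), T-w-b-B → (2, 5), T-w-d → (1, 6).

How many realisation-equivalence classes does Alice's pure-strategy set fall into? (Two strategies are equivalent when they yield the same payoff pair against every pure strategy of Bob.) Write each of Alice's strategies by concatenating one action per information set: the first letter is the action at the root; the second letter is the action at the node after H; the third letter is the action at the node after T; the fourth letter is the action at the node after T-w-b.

Alice has 16 pure strategies: HkxA, HkxB, HkwA, HkwB, HfxA, HfxB, HfwA, HfwB, TkxA, TkxB, TkwA, TkwB, TfxA, TfxB, TfwA, TfwB. Columns: b, d.
{HkxA, HkxB, HkwA, HkwB} → row (2,3) (2,3)
{HfxA, HfxB, HfwA, HfwB} → row (6,0) (6,0)
{TkxA, TkxB, TfxA, TfxB} → row (6,5) (6,5)
{TkwA, TfwA} → row (5,5) (1,6)
{TkwB, TfwB} → row (2,5) (1,6)
That's 5 distinct rows out of 16 strategies.

5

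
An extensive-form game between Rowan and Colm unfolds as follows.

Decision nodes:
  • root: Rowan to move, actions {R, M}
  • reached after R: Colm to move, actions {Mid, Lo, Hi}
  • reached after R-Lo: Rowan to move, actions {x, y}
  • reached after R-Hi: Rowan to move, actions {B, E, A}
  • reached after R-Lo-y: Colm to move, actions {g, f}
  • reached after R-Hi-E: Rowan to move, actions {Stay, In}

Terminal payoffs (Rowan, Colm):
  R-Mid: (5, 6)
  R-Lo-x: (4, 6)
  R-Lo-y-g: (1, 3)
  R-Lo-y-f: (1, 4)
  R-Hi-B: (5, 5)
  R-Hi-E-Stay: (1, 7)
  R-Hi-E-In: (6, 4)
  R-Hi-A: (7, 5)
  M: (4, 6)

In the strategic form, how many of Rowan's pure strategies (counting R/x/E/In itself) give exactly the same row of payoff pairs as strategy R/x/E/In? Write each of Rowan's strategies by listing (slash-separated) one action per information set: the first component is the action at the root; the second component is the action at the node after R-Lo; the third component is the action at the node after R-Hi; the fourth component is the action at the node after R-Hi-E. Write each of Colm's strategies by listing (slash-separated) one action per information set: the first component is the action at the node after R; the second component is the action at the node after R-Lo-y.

Row for R/x/E/In (columns Mid/g, Mid/f, Lo/g, Lo/f, Hi/g, Hi/f): (5,6) (5,6) (4,6) (4,6) (6,4) (6,4).
Every one of Rowan's information sets is on the play path for some reply by Colm when Rowan follows R/x/E/In.
Changing the action at any of them therefore changes at least one column, so only R/x/E/In itself gives this row.

1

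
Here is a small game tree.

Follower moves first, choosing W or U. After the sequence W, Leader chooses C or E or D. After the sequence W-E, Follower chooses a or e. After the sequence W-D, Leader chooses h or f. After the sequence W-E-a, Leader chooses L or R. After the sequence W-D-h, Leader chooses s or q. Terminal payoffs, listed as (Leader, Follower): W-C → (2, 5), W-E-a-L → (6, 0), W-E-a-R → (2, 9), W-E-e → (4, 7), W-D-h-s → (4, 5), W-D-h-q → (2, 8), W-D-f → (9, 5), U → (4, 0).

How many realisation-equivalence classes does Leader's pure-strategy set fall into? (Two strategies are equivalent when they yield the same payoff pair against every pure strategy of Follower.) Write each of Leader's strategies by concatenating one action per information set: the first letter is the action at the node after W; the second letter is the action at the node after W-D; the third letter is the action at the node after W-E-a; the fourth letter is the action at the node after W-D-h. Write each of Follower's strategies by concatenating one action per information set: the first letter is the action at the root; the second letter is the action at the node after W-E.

Leader has 24 pure strategies: ChLs, ChLq, ChRs, ChRq, CfLs, CfLq, CfRs, CfRq, EhLs, EhLq, EhRs, EhRq, EfLs, EfLq, EfRs, EfRq, DhLs, DhLq, DhRs, DhRq, DfLs, DfLq, DfRs, DfRq. Columns: Wa, We, Ua, Ue.
{ChLs, ChLq, ChRs, ChRq, CfLs, CfLq, CfRs, CfRq} → row (2,5) (2,5) (4,0) (4,0)
{EhLs, EhLq, EfLs, EfLq} → row (6,0) (4,7) (4,0) (4,0)
{EhRs, EhRq, EfRs, EfRq} → row (2,9) (4,7) (4,0) (4,0)
{DhLs, DhRs} → row (4,5) (4,5) (4,0) (4,0)
{DhLq, DhRq} → row (2,8) (2,8) (4,0) (4,0)
{DfLs, DfLq, DfRs, DfRq} → row (9,5) (9,5) (4,0) (4,0)
That's 6 distinct rows out of 24 strategies.

6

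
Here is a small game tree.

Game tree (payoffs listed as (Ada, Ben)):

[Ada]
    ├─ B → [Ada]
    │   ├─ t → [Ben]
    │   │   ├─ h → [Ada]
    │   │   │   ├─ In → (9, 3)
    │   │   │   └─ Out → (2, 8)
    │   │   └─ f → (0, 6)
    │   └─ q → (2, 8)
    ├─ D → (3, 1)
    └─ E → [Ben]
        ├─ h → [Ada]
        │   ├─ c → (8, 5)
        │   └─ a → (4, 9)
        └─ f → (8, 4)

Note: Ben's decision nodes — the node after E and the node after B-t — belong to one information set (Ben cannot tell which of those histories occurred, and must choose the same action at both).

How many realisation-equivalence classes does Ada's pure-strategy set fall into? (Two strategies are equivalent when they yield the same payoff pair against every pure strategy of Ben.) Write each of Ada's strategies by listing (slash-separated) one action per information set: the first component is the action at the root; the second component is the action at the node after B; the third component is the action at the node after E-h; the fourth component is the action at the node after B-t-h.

Ada has 24 pure strategies: B/t/c/In, B/t/c/Out, B/t/a/In, B/t/a/Out, B/q/c/In, B/q/c/Out, B/q/a/In, B/q/a/Out, D/t/c/In, D/t/c/Out, D/t/a/In, D/t/a/Out, D/q/c/In, D/q/c/Out, D/q/a/In, D/q/a/Out, E/t/c/In, E/t/c/Out, E/t/a/In, E/t/a/Out, E/q/c/In, E/q/c/Out, E/q/a/In, E/q/a/Out. Columns: h, f.
{B/t/c/In, B/t/a/In} → row (9,3) (0,6)
{B/t/c/Out, B/t/a/Out} → row (2,8) (0,6)
{B/q/c/In, B/q/c/Out, B/q/a/In, B/q/a/Out} → row (2,8) (2,8)
{D/t/c/In, D/t/c/Out, D/t/a/In, D/t/a/Out, D/q/c/In, D/q/c/Out, D/q/a/In, D/q/a/Out} → row (3,1) (3,1)
{E/t/c/In, E/t/c/Out, E/q/c/In, E/q/c/Out} → row (8,5) (8,4)
{E/t/a/In, E/t/a/Out, E/q/a/In, E/q/a/Out} → row (4,9) (8,4)
That's 6 distinct rows out of 24 strategies.

6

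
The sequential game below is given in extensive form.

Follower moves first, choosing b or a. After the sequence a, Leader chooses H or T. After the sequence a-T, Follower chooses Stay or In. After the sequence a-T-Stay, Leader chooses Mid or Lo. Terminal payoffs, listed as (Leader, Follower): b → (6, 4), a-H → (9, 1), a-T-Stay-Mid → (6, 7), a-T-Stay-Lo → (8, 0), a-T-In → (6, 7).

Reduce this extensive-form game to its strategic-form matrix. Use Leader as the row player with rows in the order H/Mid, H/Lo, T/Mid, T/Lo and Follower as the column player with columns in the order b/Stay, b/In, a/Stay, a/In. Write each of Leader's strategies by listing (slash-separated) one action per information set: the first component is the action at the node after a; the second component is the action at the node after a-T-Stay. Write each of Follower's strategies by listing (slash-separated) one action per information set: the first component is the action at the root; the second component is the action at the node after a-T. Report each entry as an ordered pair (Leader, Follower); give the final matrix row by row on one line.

H/Mid: (6,4) (6,4) (9,1) (9,1) | H/Lo: (6,4) (6,4) (9,1) (9,1) | T/Mid: (6,4) (6,4) (6,7) (6,7) | T/Lo: (6,4) (6,4) (8,0) (6,7)

Row H/Mid: b/Stay→(6,4), b/In→(6,4), a/Stay→(9,1), a/In→(9,1)
Row H/Lo: b/Stay→(6,4), b/In→(6,4), a/Stay→(9,1), a/In→(9,1)
Row T/Mid: b/Stay→(6,4), b/In→(6,4), a/Stay→(6,7), a/In→(6,7)
Row T/Lo: b/Stay→(6,4), b/In→(6,4), a/Stay→(8,0), a/In→(6,7)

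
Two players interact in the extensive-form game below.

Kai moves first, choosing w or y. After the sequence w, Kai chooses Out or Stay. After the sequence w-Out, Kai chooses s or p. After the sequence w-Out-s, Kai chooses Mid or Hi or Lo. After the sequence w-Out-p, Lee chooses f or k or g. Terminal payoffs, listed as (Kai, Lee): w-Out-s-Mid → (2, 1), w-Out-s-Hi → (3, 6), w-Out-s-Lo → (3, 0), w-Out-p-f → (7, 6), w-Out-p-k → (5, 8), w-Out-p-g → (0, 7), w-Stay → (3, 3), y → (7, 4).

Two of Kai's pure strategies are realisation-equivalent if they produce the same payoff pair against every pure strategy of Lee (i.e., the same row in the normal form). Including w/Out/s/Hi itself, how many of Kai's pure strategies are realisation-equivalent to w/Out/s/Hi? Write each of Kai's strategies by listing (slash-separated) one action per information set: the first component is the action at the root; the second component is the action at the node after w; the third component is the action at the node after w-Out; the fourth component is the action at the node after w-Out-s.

1

Row for w/Out/s/Hi (columns f, k, g): (3,6) (3,6) (3,6).
Every one of Kai's information sets is on the play path for some reply by Lee when Kai follows w/Out/s/Hi.
Changing the action at any of them therefore changes at least one column, so only w/Out/s/Hi itself gives this row.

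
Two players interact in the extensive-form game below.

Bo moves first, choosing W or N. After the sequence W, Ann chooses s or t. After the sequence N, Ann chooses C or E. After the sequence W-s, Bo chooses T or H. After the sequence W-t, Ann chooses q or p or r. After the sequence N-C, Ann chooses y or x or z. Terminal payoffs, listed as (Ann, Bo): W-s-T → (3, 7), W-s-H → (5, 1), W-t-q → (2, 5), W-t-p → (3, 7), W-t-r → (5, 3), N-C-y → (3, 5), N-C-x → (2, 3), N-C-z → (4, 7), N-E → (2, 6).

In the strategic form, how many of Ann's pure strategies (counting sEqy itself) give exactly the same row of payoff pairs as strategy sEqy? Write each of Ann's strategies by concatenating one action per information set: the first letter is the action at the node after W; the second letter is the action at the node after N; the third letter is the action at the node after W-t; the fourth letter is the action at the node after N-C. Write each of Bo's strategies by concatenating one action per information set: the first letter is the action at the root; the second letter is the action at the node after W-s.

Row for sEqy (columns WT, WH, NT, NH): (3,7) (5,1) (2,6) (2,6).
Under sEqy, Ann's choice at the node after W-t and at the node after N-C can never be reached regardless of what Bo does, so varying those choices leaves every outcome unchanged.
Holding the reachable choices fixed and varying the unreachable ones freely already gives 3 × 3 = 9 equivalent strategies.
No other strategy reproduces this row, so those 9 are the full class: sEqy, sEqx, sEqz, sEpy, sEpx, sEpz, sEry, sErx, sErz.

9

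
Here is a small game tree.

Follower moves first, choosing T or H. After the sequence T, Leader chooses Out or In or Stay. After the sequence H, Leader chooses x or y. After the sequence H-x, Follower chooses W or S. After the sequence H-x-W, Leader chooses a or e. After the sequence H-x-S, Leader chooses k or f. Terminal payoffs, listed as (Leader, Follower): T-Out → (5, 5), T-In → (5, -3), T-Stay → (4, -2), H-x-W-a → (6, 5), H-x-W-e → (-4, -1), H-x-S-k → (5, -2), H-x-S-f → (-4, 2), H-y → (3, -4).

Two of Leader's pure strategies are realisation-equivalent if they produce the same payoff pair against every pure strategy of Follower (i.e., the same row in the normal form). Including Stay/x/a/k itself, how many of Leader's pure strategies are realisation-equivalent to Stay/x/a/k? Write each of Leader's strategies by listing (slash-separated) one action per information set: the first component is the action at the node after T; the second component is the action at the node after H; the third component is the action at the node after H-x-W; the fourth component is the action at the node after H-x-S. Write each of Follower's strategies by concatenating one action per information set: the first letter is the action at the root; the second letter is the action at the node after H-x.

1

Row for Stay/x/a/k (columns TW, TS, HW, HS): (4,-2) (4,-2) (6,5) (5,-2).
Every one of Leader's information sets is on the play path for some reply by Follower when Leader follows Stay/x/a/k.
Changing the action at any of them therefore changes at least one column, so only Stay/x/a/k itself gives this row.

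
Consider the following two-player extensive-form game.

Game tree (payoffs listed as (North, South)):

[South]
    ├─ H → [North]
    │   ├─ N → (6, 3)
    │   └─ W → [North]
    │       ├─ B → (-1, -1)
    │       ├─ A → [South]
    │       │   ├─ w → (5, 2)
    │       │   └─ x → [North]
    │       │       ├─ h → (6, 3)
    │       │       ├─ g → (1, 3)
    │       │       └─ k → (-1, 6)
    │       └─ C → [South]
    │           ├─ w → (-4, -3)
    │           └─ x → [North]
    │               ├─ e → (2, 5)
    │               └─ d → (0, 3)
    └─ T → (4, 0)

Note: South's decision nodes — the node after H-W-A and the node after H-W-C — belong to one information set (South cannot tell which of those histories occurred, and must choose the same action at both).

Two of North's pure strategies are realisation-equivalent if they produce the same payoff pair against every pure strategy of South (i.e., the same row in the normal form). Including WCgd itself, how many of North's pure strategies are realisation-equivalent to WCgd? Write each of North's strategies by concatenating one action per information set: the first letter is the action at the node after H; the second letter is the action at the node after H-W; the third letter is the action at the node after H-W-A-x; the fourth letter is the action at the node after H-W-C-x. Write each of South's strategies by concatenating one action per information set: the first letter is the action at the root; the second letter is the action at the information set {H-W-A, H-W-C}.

3

Row for WCgd (columns Hw, Hx, Tw, Tx): (-4,-3) (0,3) (4,0) (4,0).
Under WCgd, North's choice at the node after H-W-A-x can never be reached regardless of what South does, so varying those choices leaves every outcome unchanged.
Holding the reachable choices fixed and varying the unreachable one freely already gives 3 equivalent strategies.
No other strategy reproduces this row, so those 3 are the full class: WChd, WCgd, WCkd.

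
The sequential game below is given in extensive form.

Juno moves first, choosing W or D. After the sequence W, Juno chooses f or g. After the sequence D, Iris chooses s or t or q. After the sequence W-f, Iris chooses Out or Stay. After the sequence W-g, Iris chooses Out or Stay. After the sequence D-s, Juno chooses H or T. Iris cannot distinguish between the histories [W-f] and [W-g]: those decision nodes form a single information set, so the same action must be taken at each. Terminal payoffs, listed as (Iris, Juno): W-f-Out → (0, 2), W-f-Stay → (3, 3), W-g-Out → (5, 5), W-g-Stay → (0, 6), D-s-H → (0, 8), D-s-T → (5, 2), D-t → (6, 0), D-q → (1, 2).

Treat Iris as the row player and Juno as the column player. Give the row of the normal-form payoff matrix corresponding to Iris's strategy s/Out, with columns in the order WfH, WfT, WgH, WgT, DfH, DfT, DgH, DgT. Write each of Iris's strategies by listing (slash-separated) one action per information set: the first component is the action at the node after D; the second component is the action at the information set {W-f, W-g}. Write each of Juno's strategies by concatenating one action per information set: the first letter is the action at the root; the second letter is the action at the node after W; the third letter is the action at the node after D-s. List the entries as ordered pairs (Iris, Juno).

(0,2) (0,2) (5,5) (5,5) (0,8) (5,2) (0,8) (5,2)

vs WfH: Juno plays W → Juno plays f at [W] → Iris plays Out at [W-f] → (0, 2)
vs WfT: Juno plays W → Juno plays f at [W] → Iris plays Out at [W-f] → (0, 2)
vs WgH: Juno plays W → Juno plays g at [W] → Iris plays Out at [W-g] → (5, 5)
vs WgT: Juno plays W → Juno plays g at [W] → Iris plays Out at [W-g] → (5, 5)
vs DfH: Juno plays D → Iris plays s at [D] → Juno plays H at [D-s] → (0, 8)
vs DfT: Juno plays D → Iris plays s at [D] → Juno plays T at [D-s] → (5, 2)
vs DgH: Juno plays D → Iris plays s at [D] → Juno plays H at [D-s] → (0, 8)
vs DgT: Juno plays D → Iris plays s at [D] → Juno plays T at [D-s] → (5, 2)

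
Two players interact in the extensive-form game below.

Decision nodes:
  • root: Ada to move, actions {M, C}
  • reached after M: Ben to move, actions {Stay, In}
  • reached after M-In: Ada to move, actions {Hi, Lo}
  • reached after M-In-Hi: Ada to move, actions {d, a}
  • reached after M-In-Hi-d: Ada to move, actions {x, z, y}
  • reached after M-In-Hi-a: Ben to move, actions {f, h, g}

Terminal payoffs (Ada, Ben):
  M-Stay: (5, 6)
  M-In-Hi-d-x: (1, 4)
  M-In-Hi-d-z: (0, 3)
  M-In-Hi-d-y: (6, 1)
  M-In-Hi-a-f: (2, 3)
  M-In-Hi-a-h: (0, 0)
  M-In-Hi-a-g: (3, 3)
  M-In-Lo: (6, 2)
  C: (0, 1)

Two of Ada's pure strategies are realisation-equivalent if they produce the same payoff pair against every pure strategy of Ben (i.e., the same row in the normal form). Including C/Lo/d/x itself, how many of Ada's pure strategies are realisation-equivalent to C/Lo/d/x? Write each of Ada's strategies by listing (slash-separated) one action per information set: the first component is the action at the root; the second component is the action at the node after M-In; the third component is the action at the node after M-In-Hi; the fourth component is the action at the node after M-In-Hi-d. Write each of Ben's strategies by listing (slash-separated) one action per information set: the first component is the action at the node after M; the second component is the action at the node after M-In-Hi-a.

Row for C/Lo/d/x (columns Stay/f, Stay/h, Stay/g, In/f, In/h, In/g): (0,1) (0,1) (0,1) (0,1) (0,1) (0,1).
Under C/Lo/d/x, Ada's choice at the node after M-In and at the node after M-In-Hi and at the node after M-In-Hi-d can never be reached regardless of what Ben does, so varying those choices leaves every outcome unchanged.
Holding the reachable choices fixed and varying the unreachable ones freely already gives 2 × 2 × 3 = 12 equivalent strategies.
No other strategy reproduces this row, so those 12 are the full class: C/Hi/d/x, C/Hi/d/z, C/Hi/d/y, C/Hi/a/x, C/Hi/a/z, C/Hi/a/y, C/Lo/d/x, C/Lo/d/z, C/Lo/d/y, C/Lo/a/x, C/Lo/a/z, C/Lo/a/y.

12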